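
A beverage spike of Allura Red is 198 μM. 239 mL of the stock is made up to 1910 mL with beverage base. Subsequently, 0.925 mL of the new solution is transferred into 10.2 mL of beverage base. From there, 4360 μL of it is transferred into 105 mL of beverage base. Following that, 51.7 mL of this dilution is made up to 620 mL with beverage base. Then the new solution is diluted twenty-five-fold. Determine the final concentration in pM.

274 pM

Overall dilution factor = 7.992 × 12.03 × 25.08 × 11.99 × 25 = 7.23 × 10⁵.
198 μM / 7.23 × 10⁵ = 2.74 × 10⁻⁴ μM = 274 pM.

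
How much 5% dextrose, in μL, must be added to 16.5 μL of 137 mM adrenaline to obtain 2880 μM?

768 μL

2880 μM = 2.88 mM.
V₂ = C₁V₁/C₂ = 137 × 16.5 / 2.88 = 785 μL.
Diluent to add = V₂ − V₁ = 785 − 16.5 = 768 μL.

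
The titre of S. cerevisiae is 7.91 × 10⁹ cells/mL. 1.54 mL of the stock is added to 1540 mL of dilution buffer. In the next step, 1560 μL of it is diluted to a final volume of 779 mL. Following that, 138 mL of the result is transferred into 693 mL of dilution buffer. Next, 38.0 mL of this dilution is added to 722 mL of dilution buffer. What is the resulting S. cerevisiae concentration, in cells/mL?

Overall dilution factor = 1001 × 499.4 × 6.022 × 20 = 6.02 × 10⁷.
7.91 × 10⁹ cells/mL / 6.02 × 10⁷ = 131 cells/mL.

131 cells/mL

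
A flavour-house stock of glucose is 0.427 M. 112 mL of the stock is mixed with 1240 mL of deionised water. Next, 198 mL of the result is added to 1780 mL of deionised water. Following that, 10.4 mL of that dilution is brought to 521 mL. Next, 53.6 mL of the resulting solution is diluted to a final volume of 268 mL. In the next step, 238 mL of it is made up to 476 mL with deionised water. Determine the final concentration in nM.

7070 nM

Overall dilution factor = 12.07 × 9.990 × 50.10 × 5 × 2 = 6.04 × 10⁴.
0.427 M / 6.04 × 10⁴ = 7.07 × 10⁻⁶ M = 7070 nM.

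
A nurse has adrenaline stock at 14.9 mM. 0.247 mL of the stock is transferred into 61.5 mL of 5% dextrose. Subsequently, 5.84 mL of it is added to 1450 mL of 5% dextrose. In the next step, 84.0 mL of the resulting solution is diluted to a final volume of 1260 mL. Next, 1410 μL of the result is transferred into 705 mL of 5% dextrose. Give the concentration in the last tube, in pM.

Overall dilution factor = 250.0 × 249.3 × 15 × 501 = 4.68 × 10⁸.
14.9 mM / 4.68 × 10⁸ = 3.18 × 10⁻⁸ mM = 31.8 pM.

31.8 pM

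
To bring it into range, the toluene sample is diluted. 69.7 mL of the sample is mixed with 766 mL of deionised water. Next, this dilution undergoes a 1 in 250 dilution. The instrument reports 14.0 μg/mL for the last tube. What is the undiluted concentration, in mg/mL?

Overall dilution factor = 11.99 × 250 = 2997.
Original = 14.0 μg/mL × 2997 = 4.20 × 10⁴ μg/mL = 42.0 mg/mL.

42.0 mg/mL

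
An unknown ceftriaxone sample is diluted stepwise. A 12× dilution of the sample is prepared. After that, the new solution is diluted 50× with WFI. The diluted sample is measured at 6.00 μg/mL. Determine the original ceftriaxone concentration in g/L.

Overall dilution factor = 12 × 50 = 600.
Original = 6.00 μg/mL × 600 = 3600 μg/mL = 3.60 g/L.

3.60 g/L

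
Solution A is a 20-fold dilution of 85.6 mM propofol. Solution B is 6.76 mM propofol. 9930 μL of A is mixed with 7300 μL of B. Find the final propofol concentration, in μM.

C_A = 85.6 mM / 20 = 4.28 mM.
C_mix = (C_A·V_A + C_B·V_B)/(V_A + V_B) = (4.28×9930 + 6.76×7300) / 17230 = 5.33 mM = 5330 μM.

5330 μM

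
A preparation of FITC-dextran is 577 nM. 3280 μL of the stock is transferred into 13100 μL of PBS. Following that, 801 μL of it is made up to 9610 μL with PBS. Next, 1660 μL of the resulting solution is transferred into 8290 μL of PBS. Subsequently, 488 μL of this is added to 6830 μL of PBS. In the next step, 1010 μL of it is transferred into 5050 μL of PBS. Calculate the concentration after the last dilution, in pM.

17.9 pM

Overall dilution factor = 4.994 × 12.00 × 5.994 × 15.00 × 6 = 3.23 × 10⁴.
577 nM / 3.23 × 10⁴ = 0.0179 nM = 17.9 pM.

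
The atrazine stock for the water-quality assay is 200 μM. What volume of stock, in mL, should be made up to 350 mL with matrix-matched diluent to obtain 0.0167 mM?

29.2 mL

0.0167 mM = 16.7 μM.
V₁ = C₂V₂/C₁ = 16.7 × 350 / 200 = 29.2 mL.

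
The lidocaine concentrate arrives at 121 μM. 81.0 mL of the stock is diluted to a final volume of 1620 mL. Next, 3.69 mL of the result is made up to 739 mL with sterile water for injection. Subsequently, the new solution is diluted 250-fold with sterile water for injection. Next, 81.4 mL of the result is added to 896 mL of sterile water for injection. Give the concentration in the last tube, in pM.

10.1 pM

Overall dilution factor = 20 × 200.3 × 250 × 12.01 = 1.20 × 10⁷.
121 μM / 1.20 × 10⁷ = 1.01 × 10⁻⁵ μM = 10.1 pM.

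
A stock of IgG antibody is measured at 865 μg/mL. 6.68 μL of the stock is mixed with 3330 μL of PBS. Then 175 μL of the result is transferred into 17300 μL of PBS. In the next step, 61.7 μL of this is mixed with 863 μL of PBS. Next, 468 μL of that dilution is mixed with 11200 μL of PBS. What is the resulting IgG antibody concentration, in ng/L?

46.4 ng/L

Overall dilution factor = 499.5 × 99.86 × 14.99 × 24.93 = 1.86 × 10⁷.
865 μg/mL / 1.86 × 10⁷ = 4.64 × 10⁻⁵ μg/mL = 46.4 ng/L.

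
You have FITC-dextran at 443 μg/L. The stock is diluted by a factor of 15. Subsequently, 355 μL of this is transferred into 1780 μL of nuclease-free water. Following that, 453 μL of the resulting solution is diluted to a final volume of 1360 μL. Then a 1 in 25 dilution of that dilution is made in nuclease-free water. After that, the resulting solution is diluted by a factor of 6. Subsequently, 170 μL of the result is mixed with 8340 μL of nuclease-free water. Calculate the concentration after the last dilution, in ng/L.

Overall dilution factor = 15 × 6.014 × 3.002 × 25 × 6 × 50.06 = 2.03 × 10⁶.
443 μg/L / 2.03 × 10⁶ = 2.18 × 10⁻⁴ μg/L = 0.218 ng/L.

0.218 ng/L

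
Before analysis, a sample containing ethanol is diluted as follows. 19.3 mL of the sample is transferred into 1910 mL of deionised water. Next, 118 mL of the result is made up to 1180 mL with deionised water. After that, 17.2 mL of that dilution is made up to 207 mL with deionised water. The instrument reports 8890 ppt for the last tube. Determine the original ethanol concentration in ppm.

107 ppm

Overall dilution factor = 99.96 × 10 × 12.03 = 1.20 × 10⁴.
Original = 8890 ppt × 1.20 × 10⁴ = 1.07 × 10⁸ ppt = 107 ppm.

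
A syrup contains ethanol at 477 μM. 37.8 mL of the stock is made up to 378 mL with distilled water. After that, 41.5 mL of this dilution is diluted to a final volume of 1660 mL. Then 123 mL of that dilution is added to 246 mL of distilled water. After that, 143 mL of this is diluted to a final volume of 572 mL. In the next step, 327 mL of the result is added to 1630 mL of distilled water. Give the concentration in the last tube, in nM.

16.6 nM

Overall dilution factor = 10 × 40 × 3 × 4 × 5.985 = 2.87 × 10⁴.
477 μM / 2.87 × 10⁴ = 0.0166 μM = 16.6 nM.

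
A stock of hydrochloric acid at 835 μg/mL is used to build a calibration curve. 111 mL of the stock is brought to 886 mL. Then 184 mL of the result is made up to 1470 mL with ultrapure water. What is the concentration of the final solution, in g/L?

Overall dilution factor = 7.982 × 7.989 = 63.8.
835 μg/mL / 63.8 = 13.1 μg/mL = 0.0131 g/L.

0.0131 g/L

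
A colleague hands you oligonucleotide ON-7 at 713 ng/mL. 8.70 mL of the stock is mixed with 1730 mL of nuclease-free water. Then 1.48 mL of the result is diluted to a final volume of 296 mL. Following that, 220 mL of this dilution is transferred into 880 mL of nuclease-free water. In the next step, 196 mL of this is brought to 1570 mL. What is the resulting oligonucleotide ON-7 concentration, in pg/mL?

Overall dilution factor = 199.9 × 200 × 5 × 8.010 = 1.60 × 10⁶.
713 ng/mL / 1.60 × 10⁶ = 4.45 × 10⁻⁴ ng/mL = 0.445 pg/mL.

0.445 pg/mL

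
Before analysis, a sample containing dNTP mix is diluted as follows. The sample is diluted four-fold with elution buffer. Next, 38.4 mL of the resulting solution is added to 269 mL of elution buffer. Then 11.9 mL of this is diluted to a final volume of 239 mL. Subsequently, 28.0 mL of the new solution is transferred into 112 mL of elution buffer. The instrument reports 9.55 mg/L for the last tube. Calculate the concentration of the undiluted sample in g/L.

Overall dilution factor = 4 × 8.005 × 20.08 × 5 = 3216.
Original = 9.55 mg/L × 3216 = 3.07 × 10⁴ mg/L = 30.7 g/L.

30.7 g/L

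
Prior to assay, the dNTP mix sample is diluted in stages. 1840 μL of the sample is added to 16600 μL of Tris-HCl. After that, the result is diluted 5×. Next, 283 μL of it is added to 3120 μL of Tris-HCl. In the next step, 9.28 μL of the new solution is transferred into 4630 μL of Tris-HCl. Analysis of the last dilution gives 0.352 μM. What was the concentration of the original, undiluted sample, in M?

0.106 M

Overall dilution factor = 10.02 × 5 × 12.02 × 499.9 = 3.01 × 10⁵.
Original = 0.352 μM × 3.01 × 10⁵ = 1.06 × 10⁵ μM = 0.106 M.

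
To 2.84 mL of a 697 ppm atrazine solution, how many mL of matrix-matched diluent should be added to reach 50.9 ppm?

36.0 mL

V₂ = C₁V₁/C₂ = 697 × 2.84 / 50.9 = 38.9 mL.
Diluent to add = V₂ − V₁ = 38.9 − 2.84 = 36.0 mL.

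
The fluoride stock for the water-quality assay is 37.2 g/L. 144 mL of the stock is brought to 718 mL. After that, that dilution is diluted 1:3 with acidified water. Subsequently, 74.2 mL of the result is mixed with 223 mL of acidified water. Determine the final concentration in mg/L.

Overall dilution factor = 4.986 × 3 × 4.005 = 59.9.
37.2 g/L / 59.9 = 0.621 g/L = 621 mg/L.

621 mg/L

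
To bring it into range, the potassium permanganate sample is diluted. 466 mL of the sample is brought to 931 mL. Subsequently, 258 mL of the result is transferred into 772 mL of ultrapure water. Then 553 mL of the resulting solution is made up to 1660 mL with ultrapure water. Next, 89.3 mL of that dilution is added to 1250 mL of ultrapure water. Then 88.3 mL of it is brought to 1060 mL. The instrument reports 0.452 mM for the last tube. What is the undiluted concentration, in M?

Overall dilution factor = 1.998 × 3.992 × 3.002 × 15.00 × 12.00 = 4311.
Original = 0.452 mM × 4311 = 1948 mM = 1.95 M.

1.95 M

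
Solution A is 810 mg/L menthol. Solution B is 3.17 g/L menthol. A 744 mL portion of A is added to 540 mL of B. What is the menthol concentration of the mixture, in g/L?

C_B = 3.17 g/L = 3170 mg/L.
C_mix = (C_A·V_A + C_B·V_B)/(V_A + V_B) = (810×744 + 3170×540) / 1284 = 1803 mg/L = 1.80 g/L.

1.80 g/L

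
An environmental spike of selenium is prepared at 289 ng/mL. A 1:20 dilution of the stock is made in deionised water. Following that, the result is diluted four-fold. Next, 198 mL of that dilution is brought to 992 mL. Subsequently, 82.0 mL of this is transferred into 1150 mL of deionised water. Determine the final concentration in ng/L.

48.0 ng/L

Overall dilution factor = 20 × 4 × 5.010 × 15.02 = 6022.
289 ng/mL / 6022 = 0.0480 ng/mL = 48.0 ng/L.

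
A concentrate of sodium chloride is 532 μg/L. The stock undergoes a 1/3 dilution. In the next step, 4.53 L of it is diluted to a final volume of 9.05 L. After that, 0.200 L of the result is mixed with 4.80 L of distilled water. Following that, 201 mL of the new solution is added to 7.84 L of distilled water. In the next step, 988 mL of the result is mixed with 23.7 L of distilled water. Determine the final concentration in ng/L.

3.55 ng/L

Overall dilution factor = 3 × 1.998 × 25 × 40.00 × 24.99 = 1.50 × 10⁵.
532 μg/L / 1.50 × 10⁵ = 3.55 × 10⁻³ μg/L = 3.55 ng/L.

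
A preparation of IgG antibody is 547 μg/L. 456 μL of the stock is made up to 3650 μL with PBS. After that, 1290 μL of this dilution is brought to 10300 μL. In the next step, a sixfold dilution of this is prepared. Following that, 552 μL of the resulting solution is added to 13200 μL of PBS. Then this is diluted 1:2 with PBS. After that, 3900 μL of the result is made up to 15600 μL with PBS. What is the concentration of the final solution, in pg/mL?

Overall dilution factor = 8.004 × 7.984 × 6 × 24.91 × 2 × 4 = 7.64 × 10⁴.
547 μg/L / 7.64 × 10⁴ = 7.16 × 10⁻³ μg/L = 7.16 pg/mL.

7.16 pg/mL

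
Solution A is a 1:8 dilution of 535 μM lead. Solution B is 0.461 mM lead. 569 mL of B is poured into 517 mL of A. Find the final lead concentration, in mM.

0.273 mM

C_A = 535 μM / 8 = 66.9 μM.
C_B = 0.461 mM = 461 μM.
C_mix = (C_A·V_A + C_B·V_B)/(V_A + V_B) = (66.9×517 + 461×569) / 1086 = 273 μM = 0.273 mM.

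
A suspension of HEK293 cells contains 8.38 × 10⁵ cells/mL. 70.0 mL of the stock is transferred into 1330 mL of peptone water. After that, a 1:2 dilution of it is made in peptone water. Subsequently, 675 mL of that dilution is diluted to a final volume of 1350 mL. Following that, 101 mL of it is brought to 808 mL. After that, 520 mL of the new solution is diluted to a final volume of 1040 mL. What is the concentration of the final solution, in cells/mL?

Overall dilution factor = 20 × 2 × 2 × 8 × 2 = 1280.
8.38 × 10⁵ cells/mL / 1280 = 655 cells/mL.

655 cells/mL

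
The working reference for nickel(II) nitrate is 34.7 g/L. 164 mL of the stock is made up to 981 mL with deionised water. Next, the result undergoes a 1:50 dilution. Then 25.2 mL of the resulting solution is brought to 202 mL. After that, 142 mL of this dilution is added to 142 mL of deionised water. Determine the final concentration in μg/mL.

Overall dilution factor = 5.982 × 50 × 8.016 × 2 = 4795.
34.7 g/L / 4795 = 7.24 × 10⁻³ g/L = 7.24 μg/mL.

7.24 μg/mL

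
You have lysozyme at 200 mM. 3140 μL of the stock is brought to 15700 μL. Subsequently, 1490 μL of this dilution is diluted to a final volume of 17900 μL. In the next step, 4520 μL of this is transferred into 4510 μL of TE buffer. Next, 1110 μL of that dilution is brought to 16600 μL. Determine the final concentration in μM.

Overall dilution factor = 5 × 12.01 × 1.998 × 14.95 = 1795.
200 mM / 1795 = 0.111 mM = 111 μM.

111 μM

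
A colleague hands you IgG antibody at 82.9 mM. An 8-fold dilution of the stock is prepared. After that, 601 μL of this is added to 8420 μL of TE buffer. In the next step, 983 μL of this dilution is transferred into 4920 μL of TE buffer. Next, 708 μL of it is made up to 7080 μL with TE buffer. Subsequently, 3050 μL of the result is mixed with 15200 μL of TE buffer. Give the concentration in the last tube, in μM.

Overall dilution factor = 8 × 15.01 × 6.005 × 10 × 5.984 = 4.31 × 10⁴.
82.9 mM / 4.31 × 10⁴ = 1.92 × 10⁻³ mM = 1.92 μM.

1.92 μM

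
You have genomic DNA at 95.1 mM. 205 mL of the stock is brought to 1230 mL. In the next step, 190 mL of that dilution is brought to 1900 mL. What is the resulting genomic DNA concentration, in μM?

1580 μM

Overall dilution factor = 6 × 10 = 60.0.
95.1 mM / 60.0 = 1.58 mM = 1580 μM.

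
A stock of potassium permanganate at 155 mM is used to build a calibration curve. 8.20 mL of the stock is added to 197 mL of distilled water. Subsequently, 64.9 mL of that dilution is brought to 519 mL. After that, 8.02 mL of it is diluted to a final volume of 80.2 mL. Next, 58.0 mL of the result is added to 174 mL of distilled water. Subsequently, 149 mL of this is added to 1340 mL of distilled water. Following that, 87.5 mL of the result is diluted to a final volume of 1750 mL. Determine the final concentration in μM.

Overall dilution factor = 25.02 × 7.997 × 10 × 4 × 9.993 × 20 = 1.60 × 10⁶.
155 mM / 1.60 × 10⁶ = 9.69 × 10⁻⁵ mM = 0.0969 μM.

0.0969 μM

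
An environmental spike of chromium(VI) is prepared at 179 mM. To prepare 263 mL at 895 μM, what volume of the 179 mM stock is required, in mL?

895 μM = 0.895 mM.
V₁ = C₂V₂/C₁ = 0.895 × 263 / 179 = 1.31 mL.

1.31 mL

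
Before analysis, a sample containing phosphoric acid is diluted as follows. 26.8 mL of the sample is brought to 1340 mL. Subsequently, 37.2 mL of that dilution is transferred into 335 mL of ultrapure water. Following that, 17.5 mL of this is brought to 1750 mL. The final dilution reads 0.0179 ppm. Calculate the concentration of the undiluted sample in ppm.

895 ppm

Overall dilution factor = 50 × 10.01 × 100 = 5.00 × 10⁴.
Original = 0.0179 ppm × 5.00 × 10⁴ = 895 ppm.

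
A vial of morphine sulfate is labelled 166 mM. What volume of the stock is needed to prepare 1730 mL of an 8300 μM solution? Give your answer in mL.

8300 μM = 8.30 mM.
V₁ = C₂V₂/C₁ = 8.30 × 1730 / 166 = 86.5 mL.

86.5 mL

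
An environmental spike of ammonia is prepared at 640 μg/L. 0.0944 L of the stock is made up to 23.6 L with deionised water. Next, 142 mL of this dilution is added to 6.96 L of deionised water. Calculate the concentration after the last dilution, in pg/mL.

51.2 pg/mL

Overall dilution factor = 250 × 50.01 = 1.25 × 10⁴.
640 μg/L / 1.25 × 10⁴ = 0.0512 μg/L = 51.2 pg/mL.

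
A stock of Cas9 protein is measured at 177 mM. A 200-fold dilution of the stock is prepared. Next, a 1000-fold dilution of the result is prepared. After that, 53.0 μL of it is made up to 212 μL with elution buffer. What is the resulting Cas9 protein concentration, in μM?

Overall dilution factor = 200 × 1000 × 4 = 8.00 × 10⁵.
177 mM / 8.00 × 10⁵ = 2.21 × 10⁻⁴ mM = 0.221 μM.

0.221 μM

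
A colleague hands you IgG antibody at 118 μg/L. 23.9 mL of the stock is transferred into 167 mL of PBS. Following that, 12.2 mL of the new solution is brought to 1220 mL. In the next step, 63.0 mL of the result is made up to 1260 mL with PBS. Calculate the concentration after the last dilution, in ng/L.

Overall dilution factor = 7.987 × 100 × 20 = 1.60 × 10⁴.
118 μg/L / 1.60 × 10⁴ = 7.39 × 10⁻³ μg/L = 7.39 ng/L.

7.39 ng/L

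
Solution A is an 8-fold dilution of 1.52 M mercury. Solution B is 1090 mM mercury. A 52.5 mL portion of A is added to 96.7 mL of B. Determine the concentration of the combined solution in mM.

773 mM

C_A = 1.52 M / 8 = 0.190 M.
C_B = 1090 mM = 1.09 M.
C_mix = (C_A·V_A + C_B·V_B)/(V_A + V_B) = (0.190×52.5 + 1.09×96.7) / 149.2 = 0.773 M = 773 mM.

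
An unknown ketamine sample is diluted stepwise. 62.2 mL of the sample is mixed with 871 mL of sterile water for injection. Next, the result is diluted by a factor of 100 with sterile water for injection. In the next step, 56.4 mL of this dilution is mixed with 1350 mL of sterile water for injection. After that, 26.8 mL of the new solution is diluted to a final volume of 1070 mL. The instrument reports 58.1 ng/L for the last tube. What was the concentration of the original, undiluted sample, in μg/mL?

86.8 μg/mL

Overall dilution factor = 15.00 × 100 × 24.94 × 39.93 = 1.49 × 10⁶.
Original = 58.1 ng/L × 1.49 × 10⁶ = 8.68 × 10⁷ ng/L = 86.8 μg/mL.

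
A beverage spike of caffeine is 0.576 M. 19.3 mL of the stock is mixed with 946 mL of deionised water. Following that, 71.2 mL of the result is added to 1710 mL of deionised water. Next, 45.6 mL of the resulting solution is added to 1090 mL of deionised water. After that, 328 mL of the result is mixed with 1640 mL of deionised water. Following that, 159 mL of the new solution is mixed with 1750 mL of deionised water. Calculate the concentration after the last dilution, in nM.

Overall dilution factor = 50.02 × 25.02 × 24.90 × 6 × 12.01 = 2.24 × 10⁶.
0.576 M / 2.24 × 10⁶ = 2.57 × 10⁻⁷ M = 257 nM.

257 nM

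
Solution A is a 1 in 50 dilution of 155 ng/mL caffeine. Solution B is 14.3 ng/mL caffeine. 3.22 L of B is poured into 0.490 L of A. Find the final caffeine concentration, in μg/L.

C_A = 155 ng/mL / 50 = 3.10 ng/mL.
C_mix = (C_A·V_A + C_B·V_B)/(V_A + V_B) = (3.10×0.490 + 14.3×3.22) / 3.710 = 12.8 ng/mL = 12.8 μg/L.

12.8 μg/L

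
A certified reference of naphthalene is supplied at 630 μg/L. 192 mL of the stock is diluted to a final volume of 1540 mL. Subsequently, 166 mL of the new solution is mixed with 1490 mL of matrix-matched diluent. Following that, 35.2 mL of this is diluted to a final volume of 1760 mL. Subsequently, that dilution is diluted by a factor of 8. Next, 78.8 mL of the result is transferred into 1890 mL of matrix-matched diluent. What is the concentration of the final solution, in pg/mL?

0.788 pg/mL

Overall dilution factor = 8.021 × 9.976 × 50 × 8 × 24.98 = 8.00 × 10⁵.
630 μg/L / 8.00 × 10⁵ = 7.88 × 10⁻⁴ μg/L = 0.788 pg/mL.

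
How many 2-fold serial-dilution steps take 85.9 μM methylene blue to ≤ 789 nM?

Need 2ⁿ ≥ 109, so n ≥ log(109)/log(2) = 6.77.
Minimum whole steps: n = 7.

7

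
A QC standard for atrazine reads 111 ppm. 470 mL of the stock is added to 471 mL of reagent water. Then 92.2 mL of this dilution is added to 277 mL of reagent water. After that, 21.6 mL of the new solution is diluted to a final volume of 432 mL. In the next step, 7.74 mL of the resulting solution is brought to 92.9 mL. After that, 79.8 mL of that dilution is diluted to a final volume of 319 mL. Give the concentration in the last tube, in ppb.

Overall dilution factor = 2.002 × 4.004 × 20 × 12.00 × 3.997 = 7693.
111 ppm / 7693 = 0.0144 ppm = 14.4 ppb.

14.4 ppb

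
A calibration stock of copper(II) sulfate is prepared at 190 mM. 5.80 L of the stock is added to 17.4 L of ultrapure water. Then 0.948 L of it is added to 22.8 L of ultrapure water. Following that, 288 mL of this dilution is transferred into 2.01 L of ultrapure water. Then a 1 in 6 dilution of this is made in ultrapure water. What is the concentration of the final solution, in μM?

Overall dilution factor = 4 × 25.05 × 7.979 × 6 = 4797.
190 mM / 4797 = 0.0396 mM = 39.6 μM.

39.6 μM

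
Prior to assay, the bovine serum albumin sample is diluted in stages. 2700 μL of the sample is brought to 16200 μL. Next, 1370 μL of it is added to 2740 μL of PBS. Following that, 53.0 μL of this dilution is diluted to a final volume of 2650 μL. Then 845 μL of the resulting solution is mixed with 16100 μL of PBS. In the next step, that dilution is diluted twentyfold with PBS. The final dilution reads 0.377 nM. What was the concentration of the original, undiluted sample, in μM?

136 μM

Overall dilution factor = 6 × 3 × 50 × 20.05 × 20 = 3.61 × 10⁵.
Original = 0.377 nM × 3.61 × 10⁵ = 1.36 × 10⁵ nM = 136 μM.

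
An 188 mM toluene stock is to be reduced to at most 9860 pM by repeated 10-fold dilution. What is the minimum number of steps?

8

Need 10ⁿ ≥ 1.91 × 10⁷, so n ≥ log(1.91 × 10⁷)/log(10) = 7.28.
Minimum whole steps: n = 8.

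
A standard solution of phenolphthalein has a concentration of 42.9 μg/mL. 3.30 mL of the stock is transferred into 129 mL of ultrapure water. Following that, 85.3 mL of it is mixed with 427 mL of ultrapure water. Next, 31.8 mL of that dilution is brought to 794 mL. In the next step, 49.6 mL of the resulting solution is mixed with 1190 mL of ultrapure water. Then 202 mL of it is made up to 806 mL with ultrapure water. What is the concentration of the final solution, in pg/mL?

71.6 pg/mL

Overall dilution factor = 40.09 × 6.006 × 24.97 × 24.99 × 3.990 = 6.00 × 10⁵.
42.9 μg/mL / 6.00 × 10⁵ = 7.16 × 10⁻⁵ μg/mL = 71.6 pg/mL.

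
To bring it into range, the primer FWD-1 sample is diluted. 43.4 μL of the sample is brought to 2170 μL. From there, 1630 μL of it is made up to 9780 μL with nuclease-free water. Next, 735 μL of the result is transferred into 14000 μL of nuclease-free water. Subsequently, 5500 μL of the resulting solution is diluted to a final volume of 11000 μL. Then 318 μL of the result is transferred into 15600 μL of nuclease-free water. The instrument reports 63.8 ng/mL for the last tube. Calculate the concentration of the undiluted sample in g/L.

38.4 g/L

Overall dilution factor = 50 × 6 × 20.05 × 2 × 50.06 = 6.02 × 10⁵.
Original = 63.8 ng/mL × 6.02 × 10⁵ = 3.84 × 10⁷ ng/mL = 38.4 g/L.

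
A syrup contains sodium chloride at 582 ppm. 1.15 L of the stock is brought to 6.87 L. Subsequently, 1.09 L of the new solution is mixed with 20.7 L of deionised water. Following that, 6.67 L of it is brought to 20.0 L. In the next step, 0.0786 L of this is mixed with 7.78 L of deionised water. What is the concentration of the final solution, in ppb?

Overall dilution factor = 5.974 × 19.99 × 2.999 × 99.98 = 3.58 × 10⁴.
582 ppm / 3.58 × 10⁴ = 0.0163 ppm = 16.3 ppb.

16.3 ppb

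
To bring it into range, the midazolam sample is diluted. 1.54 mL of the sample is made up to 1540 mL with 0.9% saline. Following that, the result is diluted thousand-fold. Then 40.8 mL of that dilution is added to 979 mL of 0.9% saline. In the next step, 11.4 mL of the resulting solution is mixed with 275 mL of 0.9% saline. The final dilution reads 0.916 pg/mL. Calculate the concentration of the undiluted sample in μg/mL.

Overall dilution factor = 1000 × 1000 × 25.00 × 25.12 = 6.28 × 10⁸.
Original = 0.916 pg/mL × 6.28 × 10⁸ = 5.75 × 10⁸ pg/mL = 575 μg/mL.

575 μg/mL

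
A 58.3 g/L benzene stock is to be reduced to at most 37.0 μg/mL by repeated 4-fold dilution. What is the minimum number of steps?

Need 4ⁿ ≥ 1576, so n ≥ log(1576)/log(4) = 5.31.
Minimum whole steps: n = 6.

6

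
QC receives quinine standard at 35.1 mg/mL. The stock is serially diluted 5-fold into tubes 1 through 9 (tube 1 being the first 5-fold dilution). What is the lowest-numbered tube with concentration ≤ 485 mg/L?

tube 3

Tube n has concentration 35.1 mg/mL / 5ⁿ.
Need 5ⁿ ≥ 35.1 mg/mL / 485 mg/L = 72.4, so n ≥ 2.66.
First such tube: n = 3.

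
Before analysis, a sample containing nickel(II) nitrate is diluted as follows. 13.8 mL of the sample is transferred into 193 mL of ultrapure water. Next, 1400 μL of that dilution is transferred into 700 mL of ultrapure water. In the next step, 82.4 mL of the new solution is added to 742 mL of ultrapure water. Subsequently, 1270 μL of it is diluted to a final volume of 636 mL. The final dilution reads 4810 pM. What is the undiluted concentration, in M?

0.181 M

Overall dilution factor = 14.99 × 501 × 10.00 × 500.8 = 3.76 × 10⁷.
Original = 4810 pM × 3.76 × 10⁷ = 1.81 × 10¹¹ pM = 0.181 M.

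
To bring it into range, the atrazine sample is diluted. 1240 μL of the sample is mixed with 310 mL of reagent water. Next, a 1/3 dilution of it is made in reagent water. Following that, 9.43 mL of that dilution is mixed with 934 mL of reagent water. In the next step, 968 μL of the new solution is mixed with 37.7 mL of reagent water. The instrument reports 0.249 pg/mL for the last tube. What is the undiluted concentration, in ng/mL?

Overall dilution factor = 251 × 3 × 100.0 × 39.95 = 3.01 × 10⁶.
Original = 0.249 pg/mL × 3.01 × 10⁶ = 7.49 × 10⁵ pg/mL = 749 ng/mL.

749 ng/mL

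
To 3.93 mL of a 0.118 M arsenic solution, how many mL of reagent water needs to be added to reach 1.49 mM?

1.49 mM = 1.49 × 10⁻³ M.
V₂ = C₁V₁/C₂ = 0.118 × 3.93 / 1.49 × 10⁻³ = 311 mL.
Diluent to add = V₂ − V₁ = 311 − 3.93 = 307 mL.

307 mL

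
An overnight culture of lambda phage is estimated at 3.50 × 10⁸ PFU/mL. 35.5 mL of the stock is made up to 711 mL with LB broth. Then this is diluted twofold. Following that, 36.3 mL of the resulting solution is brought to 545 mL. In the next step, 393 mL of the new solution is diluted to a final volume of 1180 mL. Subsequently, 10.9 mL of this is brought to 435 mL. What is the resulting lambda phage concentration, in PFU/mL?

4860 PFU/mL

Overall dilution factor = 20.03 × 2 × 15.01 × 3.003 × 39.91 = 7.21 × 10⁴.
3.50 × 10⁸ PFU/mL / 7.21 × 10⁴ = 4860 PFU/mL.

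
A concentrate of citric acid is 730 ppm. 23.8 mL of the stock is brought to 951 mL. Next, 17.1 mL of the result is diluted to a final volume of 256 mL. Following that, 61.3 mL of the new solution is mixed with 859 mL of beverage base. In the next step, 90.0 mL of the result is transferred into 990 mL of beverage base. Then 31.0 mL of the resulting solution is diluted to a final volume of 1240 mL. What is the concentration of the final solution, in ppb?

Overall dilution factor = 39.96 × 14.97 × 15.01 × 12 × 40 = 4.31 × 10⁶.
730 ppm / 4.31 × 10⁶ = 1.69 × 10⁻⁴ ppm = 0.169 ppb.

0.169 ppb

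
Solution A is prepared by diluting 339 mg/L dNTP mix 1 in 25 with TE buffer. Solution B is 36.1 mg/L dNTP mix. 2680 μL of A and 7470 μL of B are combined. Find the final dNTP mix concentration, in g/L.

0.0301 g/L

C_A = 339 mg/L / 25 = 13.6 mg/L.
C_mix = (C_A·V_A + C_B·V_B)/(V_A + V_B) = (13.6×2680 + 36.1×7470) / 10150 = 30.1 mg/L = 0.0301 g/L.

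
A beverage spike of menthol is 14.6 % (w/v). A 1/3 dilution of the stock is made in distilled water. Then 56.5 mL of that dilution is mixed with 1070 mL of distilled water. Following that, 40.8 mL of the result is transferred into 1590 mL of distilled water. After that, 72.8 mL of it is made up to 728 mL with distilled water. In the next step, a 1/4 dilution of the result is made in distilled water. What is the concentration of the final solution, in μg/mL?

Overall dilution factor = 3 × 19.94 × 39.97 × 10 × 4 = 9.56 × 10⁴.
14.6 % (w/v) / 9.56 × 10⁴ = 1.53 × 10⁻⁴ % (w/v) = 1.53 μg/mL.

1.53 μg/mL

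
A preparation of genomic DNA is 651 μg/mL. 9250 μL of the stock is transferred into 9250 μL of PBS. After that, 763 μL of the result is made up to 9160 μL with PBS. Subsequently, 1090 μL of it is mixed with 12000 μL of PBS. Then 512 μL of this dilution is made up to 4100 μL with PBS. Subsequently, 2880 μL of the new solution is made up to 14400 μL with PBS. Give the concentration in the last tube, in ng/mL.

56.4 ng/mL

Overall dilution factor = 2 × 12.01 × 12.01 × 8.008 × 5 = 1.15 × 10⁴.
651 μg/mL / 1.15 × 10⁴ = 0.0564 μg/mL = 56.4 ng/mL.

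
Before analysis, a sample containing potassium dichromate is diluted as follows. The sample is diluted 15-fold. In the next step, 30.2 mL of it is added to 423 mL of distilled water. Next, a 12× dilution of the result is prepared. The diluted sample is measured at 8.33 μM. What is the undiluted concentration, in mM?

Overall dilution factor = 15 × 15.01 × 12 = 2701.
Original = 8.33 μM × 2701 = 2.25 × 10⁴ μM = 22.5 mM.

22.5 mM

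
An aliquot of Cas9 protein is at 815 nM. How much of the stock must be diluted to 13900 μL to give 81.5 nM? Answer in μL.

V₁ = C₂V₂/C₁ = 81.5 × 13900 / 815 = 1390 μL.

1390 μL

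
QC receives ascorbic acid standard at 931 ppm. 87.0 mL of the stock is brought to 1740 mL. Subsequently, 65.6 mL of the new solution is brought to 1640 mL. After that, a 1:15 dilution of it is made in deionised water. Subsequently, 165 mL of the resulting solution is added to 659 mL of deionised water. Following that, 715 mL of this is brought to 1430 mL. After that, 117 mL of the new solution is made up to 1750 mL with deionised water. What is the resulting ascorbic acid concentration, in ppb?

0.831 ppb

Overall dilution factor = 20 × 25 × 15 × 4.994 × 2 × 14.96 = 1.12 × 10⁶.
931 ppm / 1.12 × 10⁶ = 8.31 × 10⁻⁴ ppm = 0.831 ppb.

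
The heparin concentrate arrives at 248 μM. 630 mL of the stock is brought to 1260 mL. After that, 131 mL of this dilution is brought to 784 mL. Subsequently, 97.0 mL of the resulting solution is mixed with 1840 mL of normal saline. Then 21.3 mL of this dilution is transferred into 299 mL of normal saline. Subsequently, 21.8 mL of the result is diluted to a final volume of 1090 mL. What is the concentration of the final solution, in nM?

Overall dilution factor = 2 × 5.985 × 19.97 × 15.04 × 50 = 1.80 × 10⁵.
248 μM / 1.80 × 10⁵ = 1.38 × 10⁻³ μM = 1.38 nM.

1.38 nM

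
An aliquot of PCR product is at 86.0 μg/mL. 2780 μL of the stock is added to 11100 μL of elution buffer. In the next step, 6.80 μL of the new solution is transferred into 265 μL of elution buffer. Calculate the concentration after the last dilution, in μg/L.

431 μg/L

Overall dilution factor = 4.993 × 39.97 = 200.
86.0 μg/mL / 200 = 0.431 μg/mL = 431 μg/L.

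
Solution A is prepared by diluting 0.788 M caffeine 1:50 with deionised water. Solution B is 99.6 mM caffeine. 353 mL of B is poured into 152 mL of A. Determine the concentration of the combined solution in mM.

74.4 mM

C_A = 0.788 M / 50 = 0.0158 M.
C_B = 99.6 mM = 0.0996 M.
C_mix = (C_A·V_A + C_B·V_B)/(V_A + V_B) = (0.0158×152 + 0.0996×353) / 505.0 = 0.0744 M = 74.4 mM.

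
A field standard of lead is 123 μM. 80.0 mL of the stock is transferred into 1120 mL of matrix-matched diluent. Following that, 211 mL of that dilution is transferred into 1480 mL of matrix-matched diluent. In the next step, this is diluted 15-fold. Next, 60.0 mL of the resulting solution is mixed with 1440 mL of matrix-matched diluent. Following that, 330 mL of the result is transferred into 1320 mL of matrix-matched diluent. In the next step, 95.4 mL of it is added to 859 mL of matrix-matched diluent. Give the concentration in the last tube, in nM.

Overall dilution factor = 15 × 8.014 × 15 × 25 × 5 × 10.00 = 2.25 × 10⁶.
123 μM / 2.25 × 10⁶ = 5.45 × 10⁻⁵ μM = 0.0545 nM.

0.0545 nM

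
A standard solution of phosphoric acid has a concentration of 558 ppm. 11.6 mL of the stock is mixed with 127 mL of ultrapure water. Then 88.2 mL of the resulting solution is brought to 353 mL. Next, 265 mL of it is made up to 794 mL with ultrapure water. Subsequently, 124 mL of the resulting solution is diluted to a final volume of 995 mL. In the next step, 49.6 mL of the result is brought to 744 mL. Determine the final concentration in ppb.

32.4 ppb

Overall dilution factor = 11.95 × 4.002 × 2.996 × 8.024 × 15 = 1.72 × 10⁴.
558 ppm / 1.72 × 10⁴ = 0.0324 ppm = 32.4 ppb.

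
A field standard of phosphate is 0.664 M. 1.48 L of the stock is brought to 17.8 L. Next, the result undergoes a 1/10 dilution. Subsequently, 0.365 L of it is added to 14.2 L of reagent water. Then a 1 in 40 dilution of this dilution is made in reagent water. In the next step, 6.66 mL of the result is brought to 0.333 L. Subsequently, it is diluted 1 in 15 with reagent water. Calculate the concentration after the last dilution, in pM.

Overall dilution factor = 12.03 × 10 × 39.90 × 40 × 50 × 15 = 1.44 × 10⁸.
0.664 M / 1.44 × 10⁸ = 4.61 × 10⁻⁹ M = 4610 pM.

4610 pM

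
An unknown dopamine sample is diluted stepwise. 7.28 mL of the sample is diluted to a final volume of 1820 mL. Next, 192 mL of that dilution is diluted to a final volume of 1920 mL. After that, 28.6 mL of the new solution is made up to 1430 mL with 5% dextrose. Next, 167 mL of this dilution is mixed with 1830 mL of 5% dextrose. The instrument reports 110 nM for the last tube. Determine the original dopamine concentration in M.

0.164 M

Overall dilution factor = 250 × 10 × 50 × 11.96 = 1.49 × 10⁶.
Original = 110 nM × 1.49 × 10⁶ = 1.64 × 10⁸ nM = 0.164 M.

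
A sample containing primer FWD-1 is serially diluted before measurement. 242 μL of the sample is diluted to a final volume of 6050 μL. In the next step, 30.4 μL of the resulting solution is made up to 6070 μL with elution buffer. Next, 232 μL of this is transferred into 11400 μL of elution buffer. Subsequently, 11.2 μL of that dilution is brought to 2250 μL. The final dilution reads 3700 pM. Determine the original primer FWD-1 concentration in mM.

Overall dilution factor = 25 × 199.7 × 50.14 × 200.9 = 5.03 × 10⁷.
Original = 3700 pM × 5.03 × 10⁷ = 1.86 × 10¹¹ pM = 186 mM.

186 mM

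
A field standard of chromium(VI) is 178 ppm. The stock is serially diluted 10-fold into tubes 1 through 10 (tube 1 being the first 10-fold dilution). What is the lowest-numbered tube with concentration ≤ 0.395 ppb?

Tube n has concentration 178 ppm / 10ⁿ.
Need 10ⁿ ≥ 178 ppm / 0.395 ppb = 4.51 × 10⁵, so n ≥ 5.65.
First such tube: n = 6.

tube 6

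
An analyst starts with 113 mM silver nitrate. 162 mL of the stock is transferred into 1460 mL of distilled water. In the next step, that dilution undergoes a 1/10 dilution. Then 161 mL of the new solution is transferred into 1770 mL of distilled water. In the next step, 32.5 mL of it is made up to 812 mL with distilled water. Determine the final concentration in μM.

Overall dilution factor = 10.01 × 10 × 11.99 × 24.98 = 3.00 × 10⁴.
113 mM / 3.00 × 10⁴ = 3.77 × 10⁻³ mM = 3.77 μM.

3.77 μM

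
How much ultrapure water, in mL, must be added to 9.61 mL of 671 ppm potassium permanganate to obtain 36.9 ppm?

V₂ = C₁V₁/C₂ = 671 × 9.61 / 36.9 = 175 mL.
Diluent to add = V₂ − V₁ = 175 − 9.61 = 165 mL.

165 mL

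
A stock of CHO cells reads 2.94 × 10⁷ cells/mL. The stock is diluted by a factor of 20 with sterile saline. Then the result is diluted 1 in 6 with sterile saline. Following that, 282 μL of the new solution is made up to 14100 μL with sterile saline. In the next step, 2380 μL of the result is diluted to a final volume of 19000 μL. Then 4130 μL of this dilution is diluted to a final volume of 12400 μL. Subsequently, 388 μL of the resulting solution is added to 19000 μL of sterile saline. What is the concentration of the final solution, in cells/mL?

4.09 cells/mL

Overall dilution factor = 20 × 6 × 50 × 7.983 × 3.002 × 49.97 = 7.19 × 10⁶.
2.94 × 10⁷ cells/mL / 7.19 × 10⁶ = 4.09 cells/mL.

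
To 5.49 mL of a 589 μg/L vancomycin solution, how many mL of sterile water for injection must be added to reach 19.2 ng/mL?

163 mL

19.2 ng/mL = 19.2 μg/L.
V₂ = C₁V₁/C₂ = 589 × 5.49 / 19.2 = 168 mL.
Diluent to add = V₂ − V₁ = 168 − 5.49 = 163 mL.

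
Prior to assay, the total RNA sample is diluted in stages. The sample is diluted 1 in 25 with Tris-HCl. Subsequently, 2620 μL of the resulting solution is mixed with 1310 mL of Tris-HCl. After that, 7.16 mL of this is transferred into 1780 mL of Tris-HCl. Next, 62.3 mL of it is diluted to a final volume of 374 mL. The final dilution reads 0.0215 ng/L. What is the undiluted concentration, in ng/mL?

Overall dilution factor = 25 × 501 × 249.6 × 6.003 = 1.88 × 10⁷.
Original = 0.0215 ng/L × 1.88 × 10⁷ = 4.04 × 10⁵ ng/L = 404 ng/mL.

404 ng/mL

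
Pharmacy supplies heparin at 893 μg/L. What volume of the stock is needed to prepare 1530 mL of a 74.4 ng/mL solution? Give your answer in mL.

127 mL

74.4 ng/mL = 74.4 μg/L.
V₁ = C₂V₂/C₁ = 74.4 × 1530 / 893 = 127 mL.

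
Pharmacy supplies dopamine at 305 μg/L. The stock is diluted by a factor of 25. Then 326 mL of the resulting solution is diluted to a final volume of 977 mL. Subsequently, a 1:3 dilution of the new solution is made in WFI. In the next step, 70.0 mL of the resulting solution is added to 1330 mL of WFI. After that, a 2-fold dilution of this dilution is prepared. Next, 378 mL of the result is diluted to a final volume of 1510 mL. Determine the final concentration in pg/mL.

8.49 pg/mL

Overall dilution factor = 25 × 2.997 × 3 × 20 × 2 × 3.995 = 3.59 × 10⁴.
305 μg/L / 3.59 × 10⁴ = 8.49 × 10⁻³ μg/L = 8.49 pg/mL.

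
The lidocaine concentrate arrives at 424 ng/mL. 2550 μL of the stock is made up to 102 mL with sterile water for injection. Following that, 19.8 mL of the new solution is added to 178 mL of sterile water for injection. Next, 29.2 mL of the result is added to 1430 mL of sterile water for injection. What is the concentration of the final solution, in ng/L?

21.2 ng/L

Overall dilution factor = 40 × 9.990 × 49.97 = 2.00 × 10⁴.
424 ng/mL / 2.00 × 10⁴ = 0.0212 ng/mL = 21.2 ng/L.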